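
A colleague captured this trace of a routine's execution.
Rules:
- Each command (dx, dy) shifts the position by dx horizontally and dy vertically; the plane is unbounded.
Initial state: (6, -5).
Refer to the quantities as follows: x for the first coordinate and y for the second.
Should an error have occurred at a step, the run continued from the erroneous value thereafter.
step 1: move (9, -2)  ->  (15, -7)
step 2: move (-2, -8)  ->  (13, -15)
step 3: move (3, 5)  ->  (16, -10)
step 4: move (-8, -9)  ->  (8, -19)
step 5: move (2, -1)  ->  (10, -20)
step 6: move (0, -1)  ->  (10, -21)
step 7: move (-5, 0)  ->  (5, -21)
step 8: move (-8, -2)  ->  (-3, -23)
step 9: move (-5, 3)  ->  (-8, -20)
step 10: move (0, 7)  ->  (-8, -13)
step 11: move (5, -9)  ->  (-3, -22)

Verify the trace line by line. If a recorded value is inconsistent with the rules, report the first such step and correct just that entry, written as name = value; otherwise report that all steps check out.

no error

Recomputing the run from the initial state:
step 1: x = 15, y = -7
step 2: x = 13, y = -15
step 3: x = 16, y = -10
step 4: x = 8, y = -19
step 5: x = 10, y = -20
step 6: x = 10, y = -21
step 7: x = 5, y = -21
step 8: x = -3, y = -23
step 9: x = -8, y = -20
step 10: x = -8, y = -13
step 11: x = -3, y = -22
This matches the trace at every step.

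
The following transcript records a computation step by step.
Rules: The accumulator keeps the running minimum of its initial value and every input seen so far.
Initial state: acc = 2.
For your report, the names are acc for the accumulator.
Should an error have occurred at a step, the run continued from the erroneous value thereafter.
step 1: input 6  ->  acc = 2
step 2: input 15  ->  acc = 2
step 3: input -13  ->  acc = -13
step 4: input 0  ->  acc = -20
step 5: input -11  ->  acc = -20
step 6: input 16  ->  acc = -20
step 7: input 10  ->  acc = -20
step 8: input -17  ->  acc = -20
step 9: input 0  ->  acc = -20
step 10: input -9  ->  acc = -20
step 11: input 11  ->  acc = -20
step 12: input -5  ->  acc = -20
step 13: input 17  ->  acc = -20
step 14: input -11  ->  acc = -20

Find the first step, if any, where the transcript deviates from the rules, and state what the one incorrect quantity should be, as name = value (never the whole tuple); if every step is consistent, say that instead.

step 4, acc = -13

1. acc = min(2, 6) = 2 (no discrepancy)
2. acc = min(2, 15) = 2 (agrees with the transcript)
3. acc = min(2, -13) = -13 (confirmed correct)
4. acc = min(-13, 0) = -13 (the entry is off here)
That makes step 4 the first incorrect line — acc = -13 is what it should show.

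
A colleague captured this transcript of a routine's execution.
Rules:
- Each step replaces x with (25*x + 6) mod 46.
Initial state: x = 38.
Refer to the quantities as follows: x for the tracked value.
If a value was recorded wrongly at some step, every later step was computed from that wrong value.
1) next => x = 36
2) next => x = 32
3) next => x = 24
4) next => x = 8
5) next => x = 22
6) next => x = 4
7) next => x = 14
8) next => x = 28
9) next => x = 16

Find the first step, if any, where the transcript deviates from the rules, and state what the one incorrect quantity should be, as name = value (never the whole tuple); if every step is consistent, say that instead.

step 8, x = 34

Step 1: x = (25*38 + 6) mod 46 = 36 — matches.
Step 2: x = (25*36 + 6) mod 46 = 32 — confirmed correct.
Step 3: x = (25*32 + 6) mod 46 = 24 — checks out.
Step 4: x = (25*24 + 6) mod 46 = 8 — verified.
Step 5: x = (25*8 + 6) mod 46 = 22 — checks out.
Step 6: x = (25*22 + 6) mod 46 = 4 — confirmed correct.
Step 7: x = (25*4 + 6) mod 46 = 14 — confirmed correct.
Step 8: x = (25*14 + 6) mod 46 = 34 — the transcript has a different value.
So the first discrepancy is step 8, where the right value is x = 34.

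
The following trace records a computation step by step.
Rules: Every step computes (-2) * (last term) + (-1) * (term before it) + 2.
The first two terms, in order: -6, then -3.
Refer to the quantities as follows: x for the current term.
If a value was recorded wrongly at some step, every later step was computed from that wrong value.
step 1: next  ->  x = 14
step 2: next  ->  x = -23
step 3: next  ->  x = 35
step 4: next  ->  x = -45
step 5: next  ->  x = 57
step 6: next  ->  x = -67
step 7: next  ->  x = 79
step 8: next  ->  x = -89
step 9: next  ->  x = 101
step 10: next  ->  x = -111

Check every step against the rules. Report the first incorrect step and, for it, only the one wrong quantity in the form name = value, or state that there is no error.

step 3, x = 34

1. x = -2*(-3) + (-1)*(-6) + (2) = 14 (no discrepancy)
2. x = -2*(14) + (-1)*(-3) + (2) = -23 (verified)
3. x = -2*(-23) + (-1)*(14) + (2) = 34 (not what was recorded)
Conclusion: step 3 carries the first error; the entry should be x = 34.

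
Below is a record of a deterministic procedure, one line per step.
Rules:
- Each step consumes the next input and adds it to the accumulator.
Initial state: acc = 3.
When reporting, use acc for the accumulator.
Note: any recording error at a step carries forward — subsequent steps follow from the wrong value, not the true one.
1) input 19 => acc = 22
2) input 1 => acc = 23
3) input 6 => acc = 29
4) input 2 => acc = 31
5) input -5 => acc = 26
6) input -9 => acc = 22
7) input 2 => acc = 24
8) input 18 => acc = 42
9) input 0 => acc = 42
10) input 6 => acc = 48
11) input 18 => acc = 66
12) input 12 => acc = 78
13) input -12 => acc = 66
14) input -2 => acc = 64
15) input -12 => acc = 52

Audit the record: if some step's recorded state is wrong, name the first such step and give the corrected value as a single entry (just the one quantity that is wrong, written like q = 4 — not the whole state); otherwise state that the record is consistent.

step 6, acc = 17

step 1: acc = 3 + 19 = 22 -> verified
step 2: acc = 22 + 1 = 23 -> verified
step 3: acc = 23 + 6 = 29 -> exactly as logged
step 4: acc = 29 + 2 = 31 -> agrees with the record
step 5: acc = 31 + -5 = 26 -> matches
step 6: acc = 26 + -9 = 17 -> this is not what the record shows
First deviation found at step 6; the corrected entry is acc = 17.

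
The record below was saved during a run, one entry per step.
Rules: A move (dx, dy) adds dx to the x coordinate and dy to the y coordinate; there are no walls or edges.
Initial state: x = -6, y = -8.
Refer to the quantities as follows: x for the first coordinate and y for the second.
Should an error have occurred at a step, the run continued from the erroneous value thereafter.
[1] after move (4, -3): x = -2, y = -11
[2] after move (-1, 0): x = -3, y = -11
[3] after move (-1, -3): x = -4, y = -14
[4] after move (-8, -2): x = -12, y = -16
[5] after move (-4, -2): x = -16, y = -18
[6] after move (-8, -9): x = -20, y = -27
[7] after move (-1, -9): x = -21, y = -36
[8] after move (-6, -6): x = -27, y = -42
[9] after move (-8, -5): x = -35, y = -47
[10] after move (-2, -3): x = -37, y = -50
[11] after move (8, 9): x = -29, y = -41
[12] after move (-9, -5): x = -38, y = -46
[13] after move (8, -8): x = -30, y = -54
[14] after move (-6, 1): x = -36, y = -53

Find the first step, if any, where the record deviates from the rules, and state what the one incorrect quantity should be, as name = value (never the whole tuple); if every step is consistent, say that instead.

step 6, x = -24

1. x = -6 + (4) = -2, y = -8 + (-3) = -11 (exactly as logged)
2. x = -2 + (-1) = -3, y = -11 + (0) = -11 (matches)
3. x = -3 + (-1) = -4, y = -11 + (-3) = -14 (same as recorded)
4. x = -4 + (-8) = -12, y = -14 + (-2) = -16 (agrees with the record)
5. x = -12 + (-4) = -16, y = -16 + (-2) = -18 (agrees with the record)
6. x = -16 + (-8) = -24, y = -18 + (-9) = -27 (a discrepancy with the record)
So the first discrepancy is step 6, where the right value is x = -24.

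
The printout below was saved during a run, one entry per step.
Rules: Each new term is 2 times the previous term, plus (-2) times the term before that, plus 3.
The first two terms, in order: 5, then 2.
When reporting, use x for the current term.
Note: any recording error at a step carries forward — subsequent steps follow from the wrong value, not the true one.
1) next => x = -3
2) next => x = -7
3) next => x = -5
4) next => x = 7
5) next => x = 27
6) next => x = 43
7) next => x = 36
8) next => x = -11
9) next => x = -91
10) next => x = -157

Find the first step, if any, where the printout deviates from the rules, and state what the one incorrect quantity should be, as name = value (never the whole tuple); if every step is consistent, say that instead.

1. x = 2*(2) + (-2)*(5) + (3) = -3 (checks out)
2. x = 2*(-3) + (-2)*(2) + (3) = -7 (matches)
3. x = 2*(-7) + (-2)*(-3) + (3) = -5 (confirmed correct)
4. x = 2*(-5) + (-2)*(-7) + (3) = 7 (exactly as logged)
5. x = 2*(7) + (-2)*(-5) + (3) = 27 (same as recorded)
6. x = 2*(27) + (-2)*(7) + (3) = 43 (same as recorded)
7. x = 2*(43) + (-2)*(27) + (3) = 35 (a discrepancy with the printout)
So the first discrepancy is step 7, where the right value is x = 35.

step 7, x = 35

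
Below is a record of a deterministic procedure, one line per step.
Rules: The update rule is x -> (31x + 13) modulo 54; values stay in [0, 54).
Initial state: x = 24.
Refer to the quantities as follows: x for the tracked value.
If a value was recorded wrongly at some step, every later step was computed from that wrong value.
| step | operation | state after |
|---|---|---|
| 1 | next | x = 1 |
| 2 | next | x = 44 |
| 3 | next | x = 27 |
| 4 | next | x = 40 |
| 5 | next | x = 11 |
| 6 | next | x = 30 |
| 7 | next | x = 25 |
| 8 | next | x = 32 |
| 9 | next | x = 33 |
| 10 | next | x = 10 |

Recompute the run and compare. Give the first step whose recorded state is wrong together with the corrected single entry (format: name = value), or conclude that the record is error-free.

1. x = (31*24 + 13) mod 54 = 1 (exactly as logged)
2. x = (31*1 + 13) mod 54 = 44 (consistent with the record)
3. x = (31*44 + 13) mod 54 = 27 (verified)
4. x = (31*27 + 13) mod 54 = 40 (same as recorded)
5. x = (31*40 + 13) mod 54 = 11 (same as recorded)
6. x = (31*11 + 13) mod 54 = 30 (in agreement)
7. x = (31*30 + 13) mod 54 = 25 (confirmed correct)
8. x = (31*25 + 13) mod 54 = 32 (confirmed correct)
9. x = (31*32 + 13) mod 54 = 33 (agrees with the record)
10. x = (31*33 + 13) mod 54 = 10 (same as recorded)
Each recorded entry agrees with the recomputation.

no error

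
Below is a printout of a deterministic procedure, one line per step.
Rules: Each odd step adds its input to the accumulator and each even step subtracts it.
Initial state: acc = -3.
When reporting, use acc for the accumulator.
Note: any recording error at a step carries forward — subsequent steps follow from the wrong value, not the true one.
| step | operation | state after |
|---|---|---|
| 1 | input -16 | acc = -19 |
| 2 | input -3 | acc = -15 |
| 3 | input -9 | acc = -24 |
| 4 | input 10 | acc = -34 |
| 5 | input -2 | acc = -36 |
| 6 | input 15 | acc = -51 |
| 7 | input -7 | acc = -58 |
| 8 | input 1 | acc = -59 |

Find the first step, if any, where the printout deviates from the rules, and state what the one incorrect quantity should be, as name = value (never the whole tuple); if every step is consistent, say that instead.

Step 1: acc = -3 + -16 = -19 — same as recorded.
Step 2: acc = -19 - -3 = -16 — not what was recorded.
The earliest wrong entry is at step 2: it should read acc = -16.

step 2, acc = -16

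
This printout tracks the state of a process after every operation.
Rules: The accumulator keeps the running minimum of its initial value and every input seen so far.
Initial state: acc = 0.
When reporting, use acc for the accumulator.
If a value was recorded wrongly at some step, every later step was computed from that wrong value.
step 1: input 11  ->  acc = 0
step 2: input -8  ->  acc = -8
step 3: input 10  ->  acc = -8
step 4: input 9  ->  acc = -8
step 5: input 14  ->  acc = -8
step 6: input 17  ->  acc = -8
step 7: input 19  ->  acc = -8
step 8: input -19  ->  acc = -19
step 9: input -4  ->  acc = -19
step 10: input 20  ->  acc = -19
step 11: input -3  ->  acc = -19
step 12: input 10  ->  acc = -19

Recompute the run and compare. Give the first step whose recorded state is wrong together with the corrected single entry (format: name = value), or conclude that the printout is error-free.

no error

Step 1: acc = min(0, 11) = 0 — verified.
Step 2: acc = min(0, -8) = -8 — agrees with the printout.
Step 3: acc = min(-8, 10) = -8 — in agreement.
Step 4: acc = min(-8, 9) = -8 — consistent with the printout.
Step 5: acc = min(-8, 14) = -8 — same as recorded.
Step 6: acc = min(-8, 17) = -8 — agrees with the printout.
Step 7: acc = min(-8, 19) = -8 — agrees with the printout.
Step 8: acc = min(-8, -19) = -19 — confirmed correct.
Step 9: acc = min(-19, -4) = -19 — same as recorded.
Step 10: acc = min(-19, 20) = -19 — consistent with the printout.
Step 11: acc = min(-19, -3) = -19 — in agreement.
Step 12: acc = min(-19, 10) = -19 — checks out.
The whole run recomputes cleanly — no discrepancies.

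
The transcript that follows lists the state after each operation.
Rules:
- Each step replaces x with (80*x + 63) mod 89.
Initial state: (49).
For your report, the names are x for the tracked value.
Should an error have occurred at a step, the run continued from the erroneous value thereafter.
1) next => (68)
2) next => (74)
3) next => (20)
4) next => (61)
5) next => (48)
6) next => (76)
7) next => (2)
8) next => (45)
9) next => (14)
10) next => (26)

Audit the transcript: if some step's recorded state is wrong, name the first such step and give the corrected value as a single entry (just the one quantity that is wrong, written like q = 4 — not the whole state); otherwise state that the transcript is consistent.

step 1: x = (80*49 + 63) mod 89 = 67 -> first mismatch against the transcript
That makes step 1 the first incorrect line — x = 67 is what it should show.

step 1, x = 67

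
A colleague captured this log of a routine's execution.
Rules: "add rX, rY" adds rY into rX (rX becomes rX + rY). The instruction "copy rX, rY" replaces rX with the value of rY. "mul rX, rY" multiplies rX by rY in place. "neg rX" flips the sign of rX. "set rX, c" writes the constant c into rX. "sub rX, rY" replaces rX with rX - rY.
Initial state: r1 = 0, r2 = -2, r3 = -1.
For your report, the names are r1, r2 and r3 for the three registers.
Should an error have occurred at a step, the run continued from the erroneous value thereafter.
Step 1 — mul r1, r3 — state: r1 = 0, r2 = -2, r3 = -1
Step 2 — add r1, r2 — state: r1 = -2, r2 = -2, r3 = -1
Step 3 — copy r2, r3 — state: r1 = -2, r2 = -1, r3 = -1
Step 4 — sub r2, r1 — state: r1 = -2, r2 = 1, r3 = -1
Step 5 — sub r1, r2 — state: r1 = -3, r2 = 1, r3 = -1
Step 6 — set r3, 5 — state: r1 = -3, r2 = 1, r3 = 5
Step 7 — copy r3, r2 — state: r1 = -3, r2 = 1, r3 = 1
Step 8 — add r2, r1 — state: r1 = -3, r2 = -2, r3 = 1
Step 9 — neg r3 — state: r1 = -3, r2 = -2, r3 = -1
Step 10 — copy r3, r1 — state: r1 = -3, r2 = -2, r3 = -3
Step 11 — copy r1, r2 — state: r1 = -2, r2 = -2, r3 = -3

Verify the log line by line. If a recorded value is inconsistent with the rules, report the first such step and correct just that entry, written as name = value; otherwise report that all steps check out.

Recomputing the run from the initial state:
step 1: r1 = 0, r2 = -2, r3 = -1
step 2: r1 = -2, r2 = -2, r3 = -1
step 3: r1 = -2, r2 = -1, r3 = -1
step 4: r1 = -2, r2 = 1, r3 = -1
step 5: r1 = -3, r2 = 1, r3 = -1
step 6: r1 = -3, r2 = 1, r3 = 5
step 7: r1 = -3, r2 = 1, r3 = 1
step 8: r1 = -3, r2 = -2, r3 = 1
step 9: r1 = -3, r2 = -2, r3 = -1
step 10: r1 = -3, r2 = -2, r3 = -3
step 11: r1 = -2, r2 = -2, r3 = -3
This matches the log at every step.

no error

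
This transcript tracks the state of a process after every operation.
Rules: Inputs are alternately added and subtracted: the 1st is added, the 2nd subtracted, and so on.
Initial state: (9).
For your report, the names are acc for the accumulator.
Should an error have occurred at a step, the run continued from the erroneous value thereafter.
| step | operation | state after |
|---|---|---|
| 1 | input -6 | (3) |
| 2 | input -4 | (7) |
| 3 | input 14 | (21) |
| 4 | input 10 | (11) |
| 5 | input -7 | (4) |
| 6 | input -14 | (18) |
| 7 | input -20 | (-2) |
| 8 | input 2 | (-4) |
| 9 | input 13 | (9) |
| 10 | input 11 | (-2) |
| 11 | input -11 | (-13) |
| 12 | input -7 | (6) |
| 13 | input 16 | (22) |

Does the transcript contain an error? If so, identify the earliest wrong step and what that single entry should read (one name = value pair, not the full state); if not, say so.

1. acc = 9 + -6 = 3 (in agreement)
2. acc = 3 - -4 = 7 (checks out)
3. acc = 7 + 14 = 21 (same as recorded)
4. acc = 21 - 10 = 11 (agrees with the transcript)
5. acc = 11 + -7 = 4 (exactly as logged)
6. acc = 4 - -14 = 18 (verified)
7. acc = 18 + -20 = -2 (exactly as logged)
8. acc = -2 - 2 = -4 (checks out)
9. acc = -4 + 13 = 9 (no discrepancy)
10. acc = 9 - 11 = -2 (no discrepancy)
11. acc = -2 + -11 = -13 (verified)
12. acc = -13 - -7 = -6 (the transcript has a different value)
First deviation found at step 12; the corrected entry is acc = -6.

step 12, acc = -6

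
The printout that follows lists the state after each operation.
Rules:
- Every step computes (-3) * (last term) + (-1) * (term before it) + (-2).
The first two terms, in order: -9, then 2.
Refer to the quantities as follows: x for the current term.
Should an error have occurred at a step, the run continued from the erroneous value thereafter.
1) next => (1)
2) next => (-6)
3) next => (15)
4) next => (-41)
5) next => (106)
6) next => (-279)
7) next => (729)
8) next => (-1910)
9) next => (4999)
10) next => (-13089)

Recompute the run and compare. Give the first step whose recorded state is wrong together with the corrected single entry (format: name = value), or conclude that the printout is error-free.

step 2, x = -7

Recomputing the run from the initial state:
step 1: x = 1
step 2: x = -7
step 3: x = 18
step 4: x = -49
step 5: x = 127
step 6: x = -334
step 7: x = 873
step 8: x = -2287
step 9: x = 5986
step 10: x = -15673
The first disagreement with the printout is at step 2, where the value should be x = -7.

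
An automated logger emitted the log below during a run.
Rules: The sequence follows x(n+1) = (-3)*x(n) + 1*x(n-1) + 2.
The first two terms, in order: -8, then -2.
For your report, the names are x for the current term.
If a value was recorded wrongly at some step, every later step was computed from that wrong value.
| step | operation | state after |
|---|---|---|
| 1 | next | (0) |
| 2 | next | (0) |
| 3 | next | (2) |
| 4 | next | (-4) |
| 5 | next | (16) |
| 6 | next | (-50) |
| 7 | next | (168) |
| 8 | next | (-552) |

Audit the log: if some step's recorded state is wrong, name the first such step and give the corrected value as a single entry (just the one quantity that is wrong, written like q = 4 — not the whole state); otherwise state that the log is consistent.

Recomputing the run from the initial state:
step 1: x = 0
step 2: x = 0
step 3: x = 2
step 4: x = -4
step 5: x = 16
step 6: x = -50
step 7: x = 168
step 8: x = -552
This matches the log at every step.

no error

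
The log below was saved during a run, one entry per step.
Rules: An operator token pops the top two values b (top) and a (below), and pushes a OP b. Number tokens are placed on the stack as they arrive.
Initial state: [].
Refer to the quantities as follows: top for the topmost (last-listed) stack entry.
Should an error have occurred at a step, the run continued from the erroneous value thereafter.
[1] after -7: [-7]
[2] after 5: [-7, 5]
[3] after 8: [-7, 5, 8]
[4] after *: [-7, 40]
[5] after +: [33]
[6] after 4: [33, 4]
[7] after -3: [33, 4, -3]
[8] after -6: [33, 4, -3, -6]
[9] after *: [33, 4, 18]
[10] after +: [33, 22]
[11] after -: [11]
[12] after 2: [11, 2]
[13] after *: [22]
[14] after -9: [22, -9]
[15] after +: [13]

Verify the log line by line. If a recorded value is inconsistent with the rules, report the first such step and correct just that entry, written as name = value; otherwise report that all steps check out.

no error

Step 1: push -7: top = -7 — checks out.
Step 2: push 5: top = 5 — in agreement.
Step 3: push 8: top = 8 — in agreement.
Step 4: 5 * 8 = 40 — verified.
Step 5: -7 + 40 = 33 — checks out.
Step 6: push 4: top = 4 — in agreement.
Step 7: push -3: top = -3 — consistent with the log.
Step 8: push -6: top = -6 — in agreement.
Step 9: -3 * -6 = 18 — same as recorded.
Step 10: 4 + 18 = 22 — same as recorded.
Step 11: 33 - 22 = 11 — matches.
Step 12: push 2: top = 2 — consistent with the log.
Step 13: 11 * 2 = 22 — in agreement.
Step 14: push -9: top = -9 — same as recorded.
Step 15: 22 + -9 = 13 — matches.
Nothing is out of place; the run is error-free.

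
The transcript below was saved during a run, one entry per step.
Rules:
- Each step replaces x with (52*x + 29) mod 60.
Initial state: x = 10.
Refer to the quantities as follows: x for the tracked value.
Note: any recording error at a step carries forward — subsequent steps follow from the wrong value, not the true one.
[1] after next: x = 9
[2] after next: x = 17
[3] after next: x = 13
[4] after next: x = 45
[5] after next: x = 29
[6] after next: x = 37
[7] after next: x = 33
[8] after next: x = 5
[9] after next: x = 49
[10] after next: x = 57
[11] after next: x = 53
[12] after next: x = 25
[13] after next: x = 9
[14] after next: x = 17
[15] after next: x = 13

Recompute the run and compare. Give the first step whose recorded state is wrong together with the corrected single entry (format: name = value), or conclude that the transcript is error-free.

no error

Recomputing the run from the initial state:
step 1: x = 9
step 2: x = 17
step 3: x = 13
step 4: x = 45
step 5: x = 29
step 6: x = 37
step 7: x = 33
step 8: x = 5
step 9: x = 49
step 10: x = 57
step 11: x = 53
step 12: x = 25
step 13: x = 9
step 14: x = 17
step 15: x = 13
This matches the transcript at every step.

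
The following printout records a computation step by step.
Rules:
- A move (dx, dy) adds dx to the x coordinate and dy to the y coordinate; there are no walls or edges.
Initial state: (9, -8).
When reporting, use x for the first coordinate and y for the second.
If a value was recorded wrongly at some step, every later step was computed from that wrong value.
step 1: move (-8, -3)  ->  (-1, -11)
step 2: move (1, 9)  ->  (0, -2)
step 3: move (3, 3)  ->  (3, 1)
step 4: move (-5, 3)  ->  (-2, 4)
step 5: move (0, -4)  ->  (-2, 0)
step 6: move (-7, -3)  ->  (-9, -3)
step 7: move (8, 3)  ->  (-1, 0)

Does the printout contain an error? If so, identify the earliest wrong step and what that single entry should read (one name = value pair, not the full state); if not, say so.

step 1, x = 1

step 1: x = 9 + (-8) = 1, y = -8 + (-3) = -11 -> a discrepancy with the printout
The audit stops at step 1: the recorded entry is wrong and should be x = 1.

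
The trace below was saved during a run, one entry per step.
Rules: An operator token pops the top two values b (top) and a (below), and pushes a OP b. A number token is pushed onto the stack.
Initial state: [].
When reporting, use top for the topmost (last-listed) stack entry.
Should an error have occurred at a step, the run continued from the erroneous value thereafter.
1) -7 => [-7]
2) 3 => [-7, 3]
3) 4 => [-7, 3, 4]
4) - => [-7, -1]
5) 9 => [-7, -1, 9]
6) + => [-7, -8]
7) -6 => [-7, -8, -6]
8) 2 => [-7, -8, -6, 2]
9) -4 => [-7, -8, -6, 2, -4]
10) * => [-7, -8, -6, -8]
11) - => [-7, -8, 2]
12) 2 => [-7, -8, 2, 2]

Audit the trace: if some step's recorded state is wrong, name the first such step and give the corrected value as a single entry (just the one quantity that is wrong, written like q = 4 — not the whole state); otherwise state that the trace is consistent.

Recomputing the run from the initial state:
step 1: [-7]
step 2: [-7, 3]
step 3: [-7, 3, 4]
step 4: [-7, -1]
step 5: [-7, -1, 9]
step 6: [-7, 8]
step 7: [-7, 8, -6]
step 8: [-7, 8, -6, 2]
step 9: [-7, 8, -6, 2, -4]
step 10: [-7, 8, -6, -8]
step 11: [-7, 8, 2]
step 12: [-7, 8, 2, 2]
The first disagreement with the trace is at step 6, where the value should be top = 8.

step 6, top = 8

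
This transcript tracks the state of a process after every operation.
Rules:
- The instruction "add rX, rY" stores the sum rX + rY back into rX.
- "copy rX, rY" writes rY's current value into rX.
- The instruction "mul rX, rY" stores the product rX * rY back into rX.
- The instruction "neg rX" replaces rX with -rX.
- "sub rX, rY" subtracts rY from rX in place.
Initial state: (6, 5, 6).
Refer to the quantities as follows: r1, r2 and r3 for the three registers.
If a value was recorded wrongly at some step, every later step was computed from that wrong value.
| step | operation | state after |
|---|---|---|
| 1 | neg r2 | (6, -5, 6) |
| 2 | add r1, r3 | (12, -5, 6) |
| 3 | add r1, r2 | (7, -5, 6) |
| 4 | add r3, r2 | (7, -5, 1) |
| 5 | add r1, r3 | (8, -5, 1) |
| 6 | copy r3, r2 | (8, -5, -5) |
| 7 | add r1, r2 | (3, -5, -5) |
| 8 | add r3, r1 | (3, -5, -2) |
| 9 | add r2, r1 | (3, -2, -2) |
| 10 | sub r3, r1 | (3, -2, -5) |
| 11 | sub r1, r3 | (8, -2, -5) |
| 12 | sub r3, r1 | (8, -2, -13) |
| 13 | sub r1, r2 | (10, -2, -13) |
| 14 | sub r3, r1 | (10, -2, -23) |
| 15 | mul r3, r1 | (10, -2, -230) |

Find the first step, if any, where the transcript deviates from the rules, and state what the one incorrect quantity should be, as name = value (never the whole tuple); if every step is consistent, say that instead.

no error

Recomputing the run from the initial state:
step 1: r1 = 6, r2 = -5, r3 = 6
step 2: r1 = 12, r2 = -5, r3 = 6
step 3: r1 = 7, r2 = -5, r3 = 6
step 4: r1 = 7, r2 = -5, r3 = 1
step 5: r1 = 8, r2 = -5, r3 = 1
step 6: r1 = 8, r2 = -5, r3 = -5
step 7: r1 = 3, r2 = -5, r3 = -5
step 8: r1 = 3, r2 = -5, r3 = -2
step 9: r1 = 3, r2 = -2, r3 = -2
step 10: r1 = 3, r2 = -2, r3 = -5
step 11: r1 = 8, r2 = -2, r3 = -5
step 12: r1 = 8, r2 = -2, r3 = -13
step 13: r1 = 10, r2 = -2, r3 = -13
step 14: r1 = 10, r2 = -2, r3 = -23
step 15: r1 = 10, r2 = -2, r3 = -230
This matches the transcript at every step.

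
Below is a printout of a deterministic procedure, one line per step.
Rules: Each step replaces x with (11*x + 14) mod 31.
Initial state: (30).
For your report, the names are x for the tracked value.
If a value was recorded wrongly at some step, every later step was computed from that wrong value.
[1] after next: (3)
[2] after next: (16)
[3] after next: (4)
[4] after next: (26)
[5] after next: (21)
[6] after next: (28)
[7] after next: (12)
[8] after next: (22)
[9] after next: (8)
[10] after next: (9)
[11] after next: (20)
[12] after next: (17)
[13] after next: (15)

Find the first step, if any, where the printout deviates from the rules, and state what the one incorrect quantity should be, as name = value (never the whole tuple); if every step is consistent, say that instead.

Recomputing the run from the initial state:
step 1: x = 3
step 2: x = 16
step 3: x = 4
step 4: x = 27
step 5: x = 1
step 6: x = 25
step 7: x = 10
step 8: x = 0
step 9: x = 14
step 10: x = 13
step 11: x = 2
step 12: x = 5
step 13: x = 7
The first disagreement with the printout is at step 4, where the value should be x = 27.

step 4, x = 27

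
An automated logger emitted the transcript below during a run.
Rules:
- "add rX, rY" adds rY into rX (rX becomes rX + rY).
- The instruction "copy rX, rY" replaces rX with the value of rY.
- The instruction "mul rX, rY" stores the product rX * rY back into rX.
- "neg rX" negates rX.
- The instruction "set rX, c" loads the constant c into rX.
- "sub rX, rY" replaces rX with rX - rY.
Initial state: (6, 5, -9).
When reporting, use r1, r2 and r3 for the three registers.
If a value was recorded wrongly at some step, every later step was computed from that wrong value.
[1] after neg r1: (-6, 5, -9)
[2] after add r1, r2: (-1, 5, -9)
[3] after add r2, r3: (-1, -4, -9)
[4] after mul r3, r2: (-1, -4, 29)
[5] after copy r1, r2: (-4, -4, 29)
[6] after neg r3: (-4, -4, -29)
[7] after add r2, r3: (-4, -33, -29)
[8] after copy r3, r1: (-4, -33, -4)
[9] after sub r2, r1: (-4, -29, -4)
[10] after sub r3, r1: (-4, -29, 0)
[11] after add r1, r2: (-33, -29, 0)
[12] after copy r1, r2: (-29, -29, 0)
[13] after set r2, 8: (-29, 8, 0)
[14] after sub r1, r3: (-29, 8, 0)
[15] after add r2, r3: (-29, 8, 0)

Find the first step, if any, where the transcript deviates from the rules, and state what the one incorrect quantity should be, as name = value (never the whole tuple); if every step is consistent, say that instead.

Step 1: r1 = -(6) = -6 — exactly as logged.
Step 2: r1 = -6 + 5 = -1 — same as recorded.
Step 3: r2 = 5 + -9 = -4 — in agreement.
Step 4: r3 = -9 * -4 = 36 — a discrepancy with the transcript.
So the first discrepancy is step 4, where the right value is r3 = 36.

step 4, r3 = 36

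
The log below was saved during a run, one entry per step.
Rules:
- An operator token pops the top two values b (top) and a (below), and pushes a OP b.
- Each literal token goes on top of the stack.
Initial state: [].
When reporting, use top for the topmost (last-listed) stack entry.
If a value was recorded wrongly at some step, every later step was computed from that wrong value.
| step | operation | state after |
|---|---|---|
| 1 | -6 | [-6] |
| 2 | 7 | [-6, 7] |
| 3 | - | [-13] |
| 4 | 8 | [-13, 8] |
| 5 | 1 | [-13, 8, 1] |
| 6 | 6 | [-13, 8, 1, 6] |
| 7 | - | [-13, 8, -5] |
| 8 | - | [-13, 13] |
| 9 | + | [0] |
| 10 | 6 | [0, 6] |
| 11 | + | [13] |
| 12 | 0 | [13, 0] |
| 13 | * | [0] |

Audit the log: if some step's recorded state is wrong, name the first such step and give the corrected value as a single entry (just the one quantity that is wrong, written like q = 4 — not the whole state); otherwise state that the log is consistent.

step 11, top = 6

Recomputing the run from the initial state:
step 1: [-6]
step 2: [-6, 7]
step 3: [-13]
step 4: [-13, 8]
step 5: [-13, 8, 1]
step 6: [-13, 8, 1, 6]
step 7: [-13, 8, -5]
step 8: [-13, 13]
step 9: [0]
step 10: [0, 6]
step 11: [6]
step 12: [6, 0]
step 13: [0]
The first disagreement with the log is at step 11, where the value should be top = 6.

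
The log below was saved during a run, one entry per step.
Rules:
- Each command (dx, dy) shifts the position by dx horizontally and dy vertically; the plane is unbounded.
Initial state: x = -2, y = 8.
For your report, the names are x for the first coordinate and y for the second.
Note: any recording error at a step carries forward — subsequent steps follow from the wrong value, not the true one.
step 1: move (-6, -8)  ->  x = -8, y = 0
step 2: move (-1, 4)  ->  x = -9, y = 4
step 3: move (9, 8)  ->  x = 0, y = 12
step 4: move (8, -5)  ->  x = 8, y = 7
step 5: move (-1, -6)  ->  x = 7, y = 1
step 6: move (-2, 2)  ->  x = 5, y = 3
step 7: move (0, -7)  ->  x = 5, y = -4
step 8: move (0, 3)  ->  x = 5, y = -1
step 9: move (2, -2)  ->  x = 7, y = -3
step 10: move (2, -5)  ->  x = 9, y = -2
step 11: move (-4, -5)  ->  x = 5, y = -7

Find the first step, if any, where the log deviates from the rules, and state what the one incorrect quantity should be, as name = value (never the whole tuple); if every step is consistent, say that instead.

step 10, y = -8

Step 1: x = -2 + (-6) = -8, y = 8 + (-8) = 0 — matches.
Step 2: x = -8 + (-1) = -9, y = 0 + (4) = 4 — same as recorded.
Step 3: x = -9 + (9) = 0, y = 4 + (8) = 12 — same as recorded.
Step 4: x = 0 + (8) = 8, y = 12 + (-5) = 7 — consistent with the log.
Step 5: x = 8 + (-1) = 7, y = 7 + (-6) = 1 — agrees with the log.
Step 6: x = 7 + (-2) = 5, y = 1 + (2) = 3 — confirmed correct.
Step 7: x = 5 + (0) = 5, y = 3 + (-7) = -4 — consistent with the log.
Step 8: x = 5 + (0) = 5, y = -4 + (3) = -1 — no discrepancy.
Step 9: x = 5 + (2) = 7, y = -1 + (-2) = -3 — same as recorded.
Step 10: x = 7 + (2) = 9, y = -3 + (-5) = -8 — this is not what the log shows.
That makes step 10 the first incorrect line — y = -8 is what it should show.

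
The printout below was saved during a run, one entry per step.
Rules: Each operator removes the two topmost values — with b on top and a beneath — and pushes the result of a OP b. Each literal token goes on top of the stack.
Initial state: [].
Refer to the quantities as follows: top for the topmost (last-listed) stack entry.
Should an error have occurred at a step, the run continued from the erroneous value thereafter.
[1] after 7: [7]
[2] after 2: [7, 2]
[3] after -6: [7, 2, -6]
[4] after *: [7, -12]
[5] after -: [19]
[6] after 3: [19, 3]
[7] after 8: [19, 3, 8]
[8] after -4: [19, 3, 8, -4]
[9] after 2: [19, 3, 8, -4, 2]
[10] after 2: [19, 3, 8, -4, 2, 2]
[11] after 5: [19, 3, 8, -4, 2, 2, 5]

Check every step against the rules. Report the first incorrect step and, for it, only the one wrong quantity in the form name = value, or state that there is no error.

Recomputing the run from the initial state:
step 1: [7]
step 2: [7, 2]
step 3: [7, 2, -6]
step 4: [7, -12]
step 5: [19]
step 6: [19, 3]
step 7: [19, 3, 8]
step 8: [19, 3, 8, -4]
step 9: [19, 3, 8, -4, 2]
step 10: [19, 3, 8, -4, 2, 2]
step 11: [19, 3, 8, -4, 2, 2, 5]
This matches the printout at every step.

no error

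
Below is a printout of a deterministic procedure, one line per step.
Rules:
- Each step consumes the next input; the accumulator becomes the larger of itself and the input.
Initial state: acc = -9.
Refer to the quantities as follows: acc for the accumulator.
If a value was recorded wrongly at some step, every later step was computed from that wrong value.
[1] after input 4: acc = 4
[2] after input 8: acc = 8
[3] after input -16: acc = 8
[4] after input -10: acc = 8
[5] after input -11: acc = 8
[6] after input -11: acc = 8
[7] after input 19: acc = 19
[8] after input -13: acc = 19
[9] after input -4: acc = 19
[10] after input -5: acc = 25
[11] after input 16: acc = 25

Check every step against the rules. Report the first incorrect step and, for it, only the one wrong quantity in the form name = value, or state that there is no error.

step 10, acc = 19

step 1: acc = max(-9, 4) = 4 -> verified
step 2: acc = max(4, 8) = 8 -> verified
step 3: acc = max(8, -16) = 8 -> confirmed correct
step 4: acc = max(8, -10) = 8 -> matches
step 5: acc = max(8, -11) = 8 -> verified
step 6: acc = max(8, -11) = 8 -> no discrepancy
step 7: acc = max(8, 19) = 19 -> checks out
step 8: acc = max(19, -13) = 19 -> agrees with the printout
step 9: acc = max(19, -4) = 19 -> verified
step 10: acc = max(19, -5) = 19 -> not what was recorded
Step 10 is the first one off; corrected, acc = 19.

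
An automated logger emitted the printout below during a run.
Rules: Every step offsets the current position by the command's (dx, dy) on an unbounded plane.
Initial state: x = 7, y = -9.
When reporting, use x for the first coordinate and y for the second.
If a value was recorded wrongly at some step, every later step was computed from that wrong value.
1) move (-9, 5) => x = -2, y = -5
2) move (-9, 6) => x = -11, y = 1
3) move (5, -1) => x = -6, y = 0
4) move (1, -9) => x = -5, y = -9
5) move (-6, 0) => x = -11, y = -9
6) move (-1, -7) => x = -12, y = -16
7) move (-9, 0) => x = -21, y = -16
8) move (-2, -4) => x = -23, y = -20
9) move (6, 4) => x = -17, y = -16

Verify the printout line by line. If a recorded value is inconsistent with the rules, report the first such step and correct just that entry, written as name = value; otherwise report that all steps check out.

Step 1: x = 7 + (-9) = -2, y = -9 + (5) = -4 — the entry is off here.
Conclusion: step 1 carries the first error; the entry should be y = -4.

step 1, y = -4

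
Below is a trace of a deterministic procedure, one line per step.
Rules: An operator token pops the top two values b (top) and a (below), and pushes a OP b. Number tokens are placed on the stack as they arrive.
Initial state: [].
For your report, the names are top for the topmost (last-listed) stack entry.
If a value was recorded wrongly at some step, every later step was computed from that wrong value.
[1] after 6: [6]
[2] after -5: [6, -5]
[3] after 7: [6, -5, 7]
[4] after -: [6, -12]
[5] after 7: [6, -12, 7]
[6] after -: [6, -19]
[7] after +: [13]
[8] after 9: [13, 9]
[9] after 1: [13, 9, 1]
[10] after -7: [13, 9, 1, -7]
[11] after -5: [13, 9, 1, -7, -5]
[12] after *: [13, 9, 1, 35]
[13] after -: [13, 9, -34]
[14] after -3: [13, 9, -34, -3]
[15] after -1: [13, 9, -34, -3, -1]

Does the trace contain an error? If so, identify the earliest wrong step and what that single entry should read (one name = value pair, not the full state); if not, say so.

step 7, top = -13

Recomputing the run from the initial state:
step 1: [6]
step 2: [6, -5]
step 3: [6, -5, 7]
step 4: [6, -12]
step 5: [6, -12, 7]
step 6: [6, -19]
step 7: [-13]
step 8: [-13, 9]
step 9: [-13, 9, 1]
step 10: [-13, 9, 1, -7]
step 11: [-13, 9, 1, -7, -5]
step 12: [-13, 9, 1, 35]
step 13: [-13, 9, -34]
step 14: [-13, 9, -34, -3]
step 15: [-13, 9, -34, -3, -1]
The first disagreement with the trace is at step 7, where the value should be top = -13.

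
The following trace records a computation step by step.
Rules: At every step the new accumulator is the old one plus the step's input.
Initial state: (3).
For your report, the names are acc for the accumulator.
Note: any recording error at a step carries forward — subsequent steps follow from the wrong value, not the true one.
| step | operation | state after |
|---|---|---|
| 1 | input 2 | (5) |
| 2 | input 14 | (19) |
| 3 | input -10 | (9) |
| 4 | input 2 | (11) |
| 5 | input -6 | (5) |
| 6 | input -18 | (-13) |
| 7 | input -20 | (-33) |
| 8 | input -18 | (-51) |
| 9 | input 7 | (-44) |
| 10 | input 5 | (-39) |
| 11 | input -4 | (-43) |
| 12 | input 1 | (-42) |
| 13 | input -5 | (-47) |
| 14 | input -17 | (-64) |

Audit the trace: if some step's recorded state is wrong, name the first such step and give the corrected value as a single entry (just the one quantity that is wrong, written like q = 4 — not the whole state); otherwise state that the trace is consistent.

Step 1: acc = 3 + 2 = 5 — consistent with the trace.
Step 2: acc = 5 + 14 = 19 — exactly as logged.
Step 3: acc = 19 + -10 = 9 — in agreement.
Step 4: acc = 9 + 2 = 11 — consistent with the trace.
Step 5: acc = 11 + -6 = 5 — verified.
Step 6: acc = 5 + -18 = -13 — same as recorded.
Step 7: acc = -13 + -20 = -33 — no discrepancy.
Step 8: acc = -33 + -18 = -51 — consistent with the trace.
Step 9: acc = -51 + 7 = -44 — agrees with the trace.
Step 10: acc = -44 + 5 = -39 — matches.
Step 11: acc = -39 + -4 = -43 — no discrepancy.
Step 12: acc = -43 + 1 = -42 — verified.
Step 13: acc = -42 + -5 = -47 — exactly as logged.
Step 14: acc = -47 + -17 = -64 — consistent with the trace.
All steps check out; nothing to correct.

no error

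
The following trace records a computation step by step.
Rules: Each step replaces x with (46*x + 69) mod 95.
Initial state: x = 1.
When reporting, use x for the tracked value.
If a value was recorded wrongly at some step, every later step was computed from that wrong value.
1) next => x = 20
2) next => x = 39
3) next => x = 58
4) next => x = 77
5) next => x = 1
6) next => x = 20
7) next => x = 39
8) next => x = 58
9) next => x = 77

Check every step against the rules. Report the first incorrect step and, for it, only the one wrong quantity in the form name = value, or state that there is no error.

no error

Step 1: x = (46*1 + 69) mod 95 = 20 — checks out.
Step 2: x = (46*20 + 69) mod 95 = 39 — matches.
Step 3: x = (46*39 + 69) mod 95 = 58 — agrees with the trace.
Step 4: x = (46*58 + 69) mod 95 = 77 — no discrepancy.
Step 5: x = (46*77 + 69) mod 95 = 1 — same as recorded.
Step 6: x = (46*1 + 69) mod 95 = 20 — agrees with the trace.
Step 7: x = (46*20 + 69) mod 95 = 39 — same as recorded.
Step 8: x = (46*39 + 69) mod 95 = 58 — consistent with the trace.
Step 9: x = (46*58 + 69) mod 95 = 77 — consistent with the trace.
Nothing is out of place; the run is error-free.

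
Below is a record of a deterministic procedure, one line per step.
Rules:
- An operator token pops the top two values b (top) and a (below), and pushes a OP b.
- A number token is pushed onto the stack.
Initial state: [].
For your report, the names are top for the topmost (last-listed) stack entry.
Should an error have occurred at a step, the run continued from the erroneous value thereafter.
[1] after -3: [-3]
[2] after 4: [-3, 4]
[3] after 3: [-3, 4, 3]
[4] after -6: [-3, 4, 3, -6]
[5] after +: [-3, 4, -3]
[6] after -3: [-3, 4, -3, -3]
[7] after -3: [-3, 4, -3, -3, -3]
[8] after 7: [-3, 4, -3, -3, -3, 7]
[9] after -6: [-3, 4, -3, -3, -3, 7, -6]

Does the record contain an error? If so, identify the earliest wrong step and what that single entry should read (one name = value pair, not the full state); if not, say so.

no error

Recomputing the run from the initial state:
step 1: [-3]
step 2: [-3, 4]
step 3: [-3, 4, 3]
step 4: [-3, 4, 3, -6]
step 5: [-3, 4, -3]
step 6: [-3, 4, -3, -3]
step 7: [-3, 4, -3, -3, -3]
step 8: [-3, 4, -3, -3, -3, 7]
step 9: [-3, 4, -3, -3, -3, 7, -6]
This matches the record at every step.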